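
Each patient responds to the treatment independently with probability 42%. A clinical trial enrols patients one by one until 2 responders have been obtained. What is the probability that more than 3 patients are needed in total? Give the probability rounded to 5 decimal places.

0.61898

Needing more than 3 patients ⇔ fewer than 2 successes in the first 3. With X ~ Binomial(3, 0.42), P(Y > 3) = P(X ≤ 1).
  k=0: C(3,0)·0.42^0·0.58^3 = 0.1951120
  k=1: C(3,1)·0.42^1·0.58^2 = 0.4238640
P(X ≤ 1) = 0.6189760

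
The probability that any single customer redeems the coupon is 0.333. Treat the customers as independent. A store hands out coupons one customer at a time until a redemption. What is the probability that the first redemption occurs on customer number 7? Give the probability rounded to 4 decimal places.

0.0293

Geometric (trials to first success), p = 0.333.
P(Y = 7) = (1−p)^6 · p = 0.088055 · 0.333 = 0.029322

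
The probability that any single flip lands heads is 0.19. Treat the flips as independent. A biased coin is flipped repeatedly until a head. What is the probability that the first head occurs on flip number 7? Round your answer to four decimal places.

Geometric (trials to first success), p = 0.19.
P(Y = 7) = (1−p)^6 · p = 0.28243 · 0.19 = 0.053662

0.0537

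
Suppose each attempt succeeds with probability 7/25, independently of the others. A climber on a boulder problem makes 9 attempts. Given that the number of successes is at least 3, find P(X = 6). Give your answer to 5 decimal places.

0.03129

X ~ Binomial(9, 0.28). Want P(X=6 | X≥3) = P(X=6) / P(X≥3).
P(X=6) = C(9,6)·0.28^6·0.72^3 = 0.0151086
P(X≥3) = 1 − 0.0519987 − 0.1819954 − 0.2831040 = 0.4829018
Ratio = 0.0151086 / 0.4829018 = 0.0312872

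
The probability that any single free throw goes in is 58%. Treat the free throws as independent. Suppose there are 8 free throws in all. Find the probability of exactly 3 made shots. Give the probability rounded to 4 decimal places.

0.1428

X ~ Binomial(n=8, p=0.58).
P(X=3) = C(8,3) · p^3 · (1−p)^5
= 56 · 0.19511 · 0.013069 = 0.142797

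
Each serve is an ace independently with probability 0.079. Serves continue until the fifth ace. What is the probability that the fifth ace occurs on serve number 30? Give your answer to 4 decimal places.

0.0093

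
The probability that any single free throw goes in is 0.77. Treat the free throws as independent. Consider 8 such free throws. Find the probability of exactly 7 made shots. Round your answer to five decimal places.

0.29529

X ~ Binomial(n=8, p=0.77).
P(X=7) = C(8,7) · p^7 · (1−p)^1
= 8 · 0.16049 · 0.23 = 0.2952928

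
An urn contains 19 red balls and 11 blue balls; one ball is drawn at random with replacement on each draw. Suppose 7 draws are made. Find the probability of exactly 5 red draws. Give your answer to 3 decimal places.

0.288

X ~ Binomial(n=7, p=0.633333).
P(X=5) = C(7,5) · p^5 · (1−p)^2
= 21 · 0.1019 · 0.13444 = 0.28769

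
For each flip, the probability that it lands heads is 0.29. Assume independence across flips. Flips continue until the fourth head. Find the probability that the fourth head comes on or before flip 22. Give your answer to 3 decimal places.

Finishing within 22 flips ⇔ at least 4 successes in the first 22. With X ~ Binomial(22, 0.29), P(Y ≤ 22) = 1 − P(X ≤ 3).
  k=0: C(22,0)·0.29^0·0.71^22 = 0.00053
  k=1: C(22,1)·0.29^1·0.71^21 = 0.00480
  k=2: C(22,2)·0.29^2·0.71^20 = 0.02059
  k=3: C(22,3)·0.29^3·0.71^19 = 0.05606
1 − 0.08198 = 0.91802

0.918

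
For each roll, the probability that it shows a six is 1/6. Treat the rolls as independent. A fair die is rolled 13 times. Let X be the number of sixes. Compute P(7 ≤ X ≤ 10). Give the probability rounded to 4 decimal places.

0.0024

X ~ Binomial(13, 0.166667); P(7 ≤ X ≤ 10) = Σ C(13,k) p^k (1−p)^(13−k) over k:
  k=7: C(13,7)·0.166667^7·0.833333^6 = 0.002053
  k=8: C(13,8)·0.166667^8·0.833333^5 = 0.000308
  k=9: C(13,9)·0.166667^9·0.833333^4 = 0.000034
  k=10: C(13,10)·0.166667^10·0.833333^3 = 0.000003
Total = 0.002398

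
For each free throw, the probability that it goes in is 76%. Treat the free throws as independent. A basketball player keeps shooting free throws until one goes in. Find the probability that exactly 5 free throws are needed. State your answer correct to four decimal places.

0.0025

Geometric (trials to first success), p = 0.76.
P(Y = 5) = (1−p)^4 · p = 0.0033178 · 0.76 = 0.002521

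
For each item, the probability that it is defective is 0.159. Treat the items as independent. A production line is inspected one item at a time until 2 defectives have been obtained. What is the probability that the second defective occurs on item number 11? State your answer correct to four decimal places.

Y = trial on which the second success occurs; negative binomial, r=2, p=0.159.
P(Y=11) = C(10,1) · p^2 · (1−p)^9
= 10 · 0.025281 · 0.21046 = 0.053206

0.0532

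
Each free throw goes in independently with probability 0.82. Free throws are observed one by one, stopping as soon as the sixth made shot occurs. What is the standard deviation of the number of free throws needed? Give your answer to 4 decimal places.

Y = total free throws until the sixth success; negative binomial with r=6, p=0.82.
SD(Y) = √[r(1−p)/p²] = √(1.606187) = 1.267354

1.2674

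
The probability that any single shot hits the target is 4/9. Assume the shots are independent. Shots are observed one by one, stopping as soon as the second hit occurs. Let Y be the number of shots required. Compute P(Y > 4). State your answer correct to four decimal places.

0.4001

Needing more than 4 shots ⇔ fewer than 2 successes in the first 4. With X ~ Binomial(4, 0.444444), P(Y > 4) = P(X ≤ 1).
  k=0: C(4,0)·0.444444^0·0.555556^4 = 0.095260
  k=1: C(4,1)·0.444444^1·0.555556^3 = 0.304832
P(X ≤ 1) = 0.400091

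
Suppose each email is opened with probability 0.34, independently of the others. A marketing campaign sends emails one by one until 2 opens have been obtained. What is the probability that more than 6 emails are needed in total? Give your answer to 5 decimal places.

0.33813

Needing more than 6 emails ⇔ fewer than 2 successes in the first 6. With X ~ Binomial(6, 0.34), P(Y > 6) = P(X ≤ 1).
  k=0: C(6,0)·0.34^0·0.66^6 = 0.0826540
  k=1: C(6,1)·0.34^1·0.66^5 = 0.2554758
P(X ≤ 1) = 0.3381298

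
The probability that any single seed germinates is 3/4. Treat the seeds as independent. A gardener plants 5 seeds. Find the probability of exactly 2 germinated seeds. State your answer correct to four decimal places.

0.0879

X ~ Binomial(n=5, p=0.75).
P(X=2) = C(5,2) · p^2 · (1−p)^3
= 10 · 0.5625 · 0.015625 = 0.087891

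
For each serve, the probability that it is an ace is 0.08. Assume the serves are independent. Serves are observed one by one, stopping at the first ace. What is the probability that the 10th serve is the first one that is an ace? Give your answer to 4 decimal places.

Geometric (trials to first success), p = 0.08.
P(Y = 10) = (1−p)^9 · p = 0.47216 · 0.08 = 0.037773

0.0378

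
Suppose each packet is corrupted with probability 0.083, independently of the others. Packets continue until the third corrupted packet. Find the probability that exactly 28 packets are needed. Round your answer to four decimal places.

Y = trial on which the third success occurs; negative binomial, r=3, p=0.083.
P(Y=28) = C(27,2) · p^3 · (1−p)^25
= 351 · 0.00057179 · 0.11461 = 0.023002

0.0230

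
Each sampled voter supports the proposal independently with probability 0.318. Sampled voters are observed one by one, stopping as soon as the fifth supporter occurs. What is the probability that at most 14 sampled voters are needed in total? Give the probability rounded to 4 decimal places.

0.4747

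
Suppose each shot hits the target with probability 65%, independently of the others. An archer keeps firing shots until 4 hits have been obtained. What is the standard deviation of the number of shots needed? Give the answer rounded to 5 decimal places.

1.82033

Y = total shots until the fourth success; negative binomial with r=4, p=0.65.
SD(Y) = √[r(1−p)/p²] = √(3.3136095) = 1.8203322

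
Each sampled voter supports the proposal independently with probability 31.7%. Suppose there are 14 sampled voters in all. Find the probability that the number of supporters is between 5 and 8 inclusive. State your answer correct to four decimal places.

0.4592

X ~ Binomial(14, 0.317); P(5 ≤ X ≤ 8) = Σ C(14,k) p^k (1−p)^(14−k) over k:
  k=5: C(14,5)·0.317^5·0.683^9 = 0.207275
  k=6: C(14,6)·0.317^6·0.683^8 = 0.144303
  k=7: C(14,7)·0.317^7·0.683^7 = 0.076543
  k=8: C(14,8)·0.317^8·0.683^6 = 0.031085
Total = 0.459207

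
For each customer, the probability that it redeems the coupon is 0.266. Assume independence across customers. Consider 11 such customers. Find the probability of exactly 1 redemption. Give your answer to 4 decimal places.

X ~ Binomial(n=11, p=0.266).
P(X=1) = C(11,1) · p^1 · (1−p)^10
= 11 · 0.266 · 0.04539 = 0.132811

0.1328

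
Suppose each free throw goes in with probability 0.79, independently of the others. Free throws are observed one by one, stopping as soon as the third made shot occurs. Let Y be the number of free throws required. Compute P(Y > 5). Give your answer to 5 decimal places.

Needing more than 5 free throws ⇔ fewer than 3 successes in the first 5. With X ~ Binomial(5, 0.79), P(Y > 5) = P(X ≤ 2).
  k=0: C(5,0)·0.79^0·0.21^5 = 0.0004084
  k=1: C(5,1)·0.79^1·0.21^4 = 0.0076820
  k=2: C(5,2)·0.79^2·0.21^3 = 0.0577979
P(X ≤ 2) = 0.0658883

0.06589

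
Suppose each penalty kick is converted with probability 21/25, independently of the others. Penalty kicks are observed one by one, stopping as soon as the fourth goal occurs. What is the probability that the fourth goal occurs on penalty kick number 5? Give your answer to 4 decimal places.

0.3186

Y = trial on which the fourth success occurs; negative binomial, r=4, p=0.84.
P(Y=5) = C(4,3) · p^4 · (1−p)^1
= 4 · 0.49787 · 0.16 = 0.318638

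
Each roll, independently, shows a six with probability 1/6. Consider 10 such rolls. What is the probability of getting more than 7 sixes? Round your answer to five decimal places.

X ~ Binomial(10, 0.166667); P(X ≥ 8) = Σ C(10,k) p^k (1−p)^(10−k) over k:
  k=8: C(10,8)·0.166667^8·0.833333^2 = 0.0000186
  k=9: C(10,9)·0.166667^9·0.833333^1 = 0.0000008
  k=10: C(10,10)·0.166667^10·0.833333^0 = 0.0000000
Total = 0.0000194

0.00002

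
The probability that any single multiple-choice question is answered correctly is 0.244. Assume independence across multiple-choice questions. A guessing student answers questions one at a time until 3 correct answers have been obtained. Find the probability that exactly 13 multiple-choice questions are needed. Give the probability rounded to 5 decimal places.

0.05847

Y = trial on which the third success occurs; negative binomial, r=3, p=0.244.
P(Y=13) = C(12,2) · p^3 · (1−p)^10
= 66 · 0.014527 · 0.060984 = 0.0584698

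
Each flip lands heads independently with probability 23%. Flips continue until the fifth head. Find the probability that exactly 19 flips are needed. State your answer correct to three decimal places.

Y = trial on which the fifth success occurs; negative binomial, r=5, p=0.23.
P(Y=19) = C(18,4) · p^5 · (1−p)^14
= 3060 · 0.00064363 · 0.025756 = 0.05073

0.051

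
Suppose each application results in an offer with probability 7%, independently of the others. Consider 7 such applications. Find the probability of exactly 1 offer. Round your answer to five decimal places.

X ~ Binomial(n=7, p=0.07).
P(X=1) = C(7,1) · p^1 · (1−p)^6
= 7 · 0.07 · 0.64699 = 0.3170252

0.31703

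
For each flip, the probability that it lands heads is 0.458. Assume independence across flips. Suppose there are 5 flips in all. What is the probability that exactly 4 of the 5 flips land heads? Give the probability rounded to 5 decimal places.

X ~ Binomial(n=5, p=0.458).
P(X=4) = C(5,4) · p^4 · (1−p)^1
= 5 · 0.044001 · 0.542 = 0.1192425

0.11924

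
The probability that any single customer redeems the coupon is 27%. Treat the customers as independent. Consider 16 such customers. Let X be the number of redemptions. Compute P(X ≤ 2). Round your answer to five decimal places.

X ~ Binomial(16, 0.27); P(X ≤ 2) = Σ C(16,k) p^k (1−p)^(16−k) over k:
  k=0: C(16,0)·0.27^0·0.73^16 = 0.0065038
  k=1: C(16,1)·0.27^1·0.73^15 = 0.0384881
  k=2: C(16,2)·0.27^2·0.73^14 = 0.1067650
Total = 0.1517569

0.15176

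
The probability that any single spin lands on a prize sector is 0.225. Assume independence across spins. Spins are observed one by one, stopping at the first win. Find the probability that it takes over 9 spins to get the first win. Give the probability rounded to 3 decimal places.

0.101

Y = number of spins to the first success; geometric, p = 0.225.
P(Y > 9) = P(first 9 all fail) = (1−p)^9 = 0.10086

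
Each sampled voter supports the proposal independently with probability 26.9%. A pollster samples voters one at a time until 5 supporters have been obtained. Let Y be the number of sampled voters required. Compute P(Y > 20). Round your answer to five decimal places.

0.34119

Needing more than 20 sampled voters ⇔ fewer than 5 successes in the first 20. With X ~ Binomial(20, 0.269), P(Y > 20) = P(X ≤ 4).
  k=0: C(20,0)·0.269^0·0.731^20 = 0.0018982
  k=1: C(20,1)·0.269^1·0.731^19 = 0.0139705
  k=2: C(20,2)·0.269^2·0.731^18 = 0.0488395
  k=3: C(20,3)·0.269^3·0.731^17 = 0.1078343
  k=4: C(20,4)·0.269^4·0.731^16 = 0.1686479
P(X ≤ 4) = 0.3411905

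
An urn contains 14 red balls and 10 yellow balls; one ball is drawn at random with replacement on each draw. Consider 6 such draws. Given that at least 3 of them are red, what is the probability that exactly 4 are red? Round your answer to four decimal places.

0.3784

X ~ Binomial(6, 0.583333). Want P(X=4 | X≥3) = P(X=4) / P(X≥3).
P(X=4) = C(6,4)·0.583333^4·0.416667^2 = 0.301534
P(X≥3) = 1 − 0.005233 − 0.043955 − 0.153844 = 0.796968
Ratio = 0.301534 / 0.796968 = 0.378351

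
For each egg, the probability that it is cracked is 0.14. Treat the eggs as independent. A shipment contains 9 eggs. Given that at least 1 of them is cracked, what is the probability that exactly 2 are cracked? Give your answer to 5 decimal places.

0.33056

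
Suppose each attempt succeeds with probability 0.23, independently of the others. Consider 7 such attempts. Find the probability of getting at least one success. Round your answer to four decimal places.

P(at least one) = 1 − P(none) = 1 − (1 − 0.23)^7
= 1 − 0.160485 = 0.839515

0.8395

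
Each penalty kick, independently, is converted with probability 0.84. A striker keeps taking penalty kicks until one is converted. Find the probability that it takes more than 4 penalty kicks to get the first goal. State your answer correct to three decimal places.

Y = number of penalty kicks to the first success; geometric, p = 0.84.
P(Y > 4) = P(first 4 all fail) = (1−p)^4 = 0.00066

0.001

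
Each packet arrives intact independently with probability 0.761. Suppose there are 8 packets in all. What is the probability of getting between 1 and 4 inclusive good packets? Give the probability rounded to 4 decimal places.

0.0991

X ~ Binomial(8, 0.761); P(1 ≤ X ≤ 4) = Σ C(8,k) p^k (1−p)^(8−k) over k:
  k=1: C(8,1)·0.761^1·0.239^7 = 0.000271
  k=2: C(8,2)·0.761^2·0.239^6 = 0.003022
  k=3: C(8,3)·0.761^3·0.239^5 = 0.019246
  k=4: C(8,4)·0.761^4·0.239^4 = 0.076600
Total = 0.099139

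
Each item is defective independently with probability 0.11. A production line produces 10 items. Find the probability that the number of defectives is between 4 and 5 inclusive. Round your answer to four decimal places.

0.0175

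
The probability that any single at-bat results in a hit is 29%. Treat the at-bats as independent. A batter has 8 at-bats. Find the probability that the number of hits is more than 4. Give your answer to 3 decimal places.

X ~ Binomial(8, 0.29); P(X ≥ 5) = Σ C(8,k) p^k (1−p)^(8−k) over k:
  k=5: C(8,5)·0.29^5·0.71^3 = 0.04111
  k=6: C(8,6)·0.29^6·0.71^2 = 0.00840
  k=7: C(8,7)·0.29^7·0.71^1 = 0.00098
  k=8: C(8,8)·0.29^8·0.71^0 = 0.00005
Total = 0.05054

0.051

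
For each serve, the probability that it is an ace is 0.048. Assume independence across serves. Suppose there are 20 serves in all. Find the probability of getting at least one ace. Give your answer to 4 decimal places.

P(at least one) = 1 − P(none) = 1 − (1 − 0.048)^20
= 1 − 0.373886 = 0.626114

0.6261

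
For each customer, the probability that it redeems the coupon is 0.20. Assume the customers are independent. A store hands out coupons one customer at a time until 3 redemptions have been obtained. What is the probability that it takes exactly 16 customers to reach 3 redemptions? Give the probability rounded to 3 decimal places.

0.046

Y = trial on which the third success occurs; negative binomial, r=3, p=0.20.
P(Y=16) = C(15,2) · p^3 · (1−p)^13
= 105 · 0.008 · 0.054976 = 0.04618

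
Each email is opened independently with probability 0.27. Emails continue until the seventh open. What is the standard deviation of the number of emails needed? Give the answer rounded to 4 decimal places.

8.3723

Y = total emails until the seventh success; negative binomial with r=7, p=0.27.
SD(Y) = √[r(1−p)/p²] = √(70.096022) = 8.372337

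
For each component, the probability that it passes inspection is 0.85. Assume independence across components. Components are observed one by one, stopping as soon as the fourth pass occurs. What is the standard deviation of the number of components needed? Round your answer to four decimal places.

0.9113

Y = total components until the fourth success; negative binomial with r=4, p=0.85.
SD(Y) = √[r(1−p)/p²] = √(0.830450) = 0.911290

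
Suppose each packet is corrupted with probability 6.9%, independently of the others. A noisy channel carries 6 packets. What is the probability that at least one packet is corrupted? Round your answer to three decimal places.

P(at least one) = 1 − P(none) = 1 − (1 − 0.069)^6
= 1 − 0.65118 = 0.34882

0.349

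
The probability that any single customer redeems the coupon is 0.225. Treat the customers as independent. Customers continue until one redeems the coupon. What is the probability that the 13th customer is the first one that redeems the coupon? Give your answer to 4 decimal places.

Geometric (trials to first success), p = 0.225.
P(Y = 13) = (1−p)^12 · p = 0.046948 · 0.225 = 0.010563

0.0106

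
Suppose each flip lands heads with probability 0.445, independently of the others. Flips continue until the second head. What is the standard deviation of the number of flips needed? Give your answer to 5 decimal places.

2.36756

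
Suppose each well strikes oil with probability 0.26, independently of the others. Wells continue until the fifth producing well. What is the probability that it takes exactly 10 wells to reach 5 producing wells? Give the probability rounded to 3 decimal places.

0.033

Y = trial on which the fifth success occurs; negative binomial, r=5, p=0.26.
P(Y=10) = C(9,4) · p^5 · (1−p)^5
= 126 · 0.0011881 · 0.2219 = 0.03322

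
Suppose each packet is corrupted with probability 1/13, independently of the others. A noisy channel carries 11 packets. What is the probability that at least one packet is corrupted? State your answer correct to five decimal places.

0.58541

P(at least one) = 1 − P(none) = 1 − (1 − 0.076923)^11
= 1 − 0.4145881 = 0.5854119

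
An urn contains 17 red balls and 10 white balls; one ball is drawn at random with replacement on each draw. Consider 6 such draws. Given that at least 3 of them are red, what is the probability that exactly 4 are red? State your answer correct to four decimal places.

0.3764

X ~ Binomial(6, 0.629630). Want P(X=4 | X≥3) = P(X=4) / P(X≥3).
P(X=4) = C(6,4)·0.629630^4·0.370370^2 = 0.323373
P(X≥3) = 1 − 0.002581 − 0.026328 − 0.111894 = 0.859197
Ratio = 0.323373 / 0.859197 = 0.376367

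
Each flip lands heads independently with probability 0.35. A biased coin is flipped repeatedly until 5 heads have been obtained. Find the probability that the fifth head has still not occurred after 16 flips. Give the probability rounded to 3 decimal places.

0.289

Needing more than 16 flips ⇔ fewer than 5 successes in the first 16. With X ~ Binomial(16, 0.35), P(Y > 16) = P(X ≤ 4).
  k=0: C(16,0)·0.35^0·0.65^16 = 0.00102
  k=1: C(16,1)·0.35^1·0.65^15 = 0.00875
  k=2: C(16,2)·0.35^2·0.65^14 = 0.03533
  k=3: C(16,3)·0.35^3·0.65^13 = 0.08877
  k=4: C(16,4)·0.35^4·0.65^12 = 0.15535
P(X ≤ 4) = 0.28921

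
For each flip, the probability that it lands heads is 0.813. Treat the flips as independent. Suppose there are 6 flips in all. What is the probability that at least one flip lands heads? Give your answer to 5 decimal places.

P(at least one) = 1 − P(none) = 1 − (1 − 0.813)^6
= 1 − 0.0000428 = 0.9999572

0.99996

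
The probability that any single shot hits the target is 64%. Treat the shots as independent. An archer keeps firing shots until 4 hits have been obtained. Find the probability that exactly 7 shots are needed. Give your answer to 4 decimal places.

0.1566

Y = trial on which the fourth success occurs; negative binomial, r=4, p=0.64.
P(Y=7) = C(6,3) · p^4 · (1−p)^3
= 20 · 0.16777 · 0.046656 = 0.156552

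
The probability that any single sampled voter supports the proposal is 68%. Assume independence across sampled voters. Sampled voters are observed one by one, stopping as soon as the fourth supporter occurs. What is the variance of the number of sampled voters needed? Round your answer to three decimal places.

2.768

Y = total sampled voters until the fourth success; negative binomial with r=4, p=0.68.
Var(Y) = r(1−p)/p² = 4·0.32 / 0.68² = 2.76817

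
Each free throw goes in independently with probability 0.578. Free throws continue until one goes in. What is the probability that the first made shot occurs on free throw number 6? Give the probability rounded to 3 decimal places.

0.008

Geometric (trials to first success), p = 0.578.
P(Y = 6) = (1−p)^5 · p = 0.013383 · 0.578 = 0.00774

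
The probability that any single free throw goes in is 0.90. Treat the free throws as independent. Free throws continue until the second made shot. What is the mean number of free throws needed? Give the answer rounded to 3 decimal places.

2.222

Y = total free throws until the second success; negative binomial with r=2, p=0.90.
E[Y] = r / p = 2 / 0.90 = 2.22222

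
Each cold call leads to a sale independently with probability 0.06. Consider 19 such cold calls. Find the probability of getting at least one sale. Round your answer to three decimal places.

0.691

P(at least one) = 1 − P(none) = 1 − (1 − 0.06)^19
= 1 − 0.30862 = 0.69138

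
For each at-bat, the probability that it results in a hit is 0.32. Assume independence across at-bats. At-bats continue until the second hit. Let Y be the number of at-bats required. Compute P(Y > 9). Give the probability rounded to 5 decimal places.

Needing more than 9 at-bats ⇔ fewer than 2 successes in the first 9. With X ~ Binomial(9, 0.32), P(Y > 9) = P(X ≤ 1).
  k=0: C(9,0)·0.32^0·0.68^9 = 0.0310871
  k=1: C(9,1)·0.32^1·0.68^8 = 0.1316630
P(X ≤ 1) = 0.1627501

0.16275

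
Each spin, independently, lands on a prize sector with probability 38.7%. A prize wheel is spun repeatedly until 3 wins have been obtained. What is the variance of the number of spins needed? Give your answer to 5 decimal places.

12.27891

Y = total spins until the third success; negative binomial with r=3, p=0.387.
Var(Y) = r(1−p)/p² = 3·0.613 / 0.387² = 12.2789095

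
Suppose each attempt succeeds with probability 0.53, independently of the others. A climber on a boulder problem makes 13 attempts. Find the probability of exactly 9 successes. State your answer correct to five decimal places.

0.11513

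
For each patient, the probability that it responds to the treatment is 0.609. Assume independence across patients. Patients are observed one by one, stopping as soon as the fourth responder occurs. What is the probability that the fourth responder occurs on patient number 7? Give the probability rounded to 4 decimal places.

Y = trial on which the fourth success occurs; negative binomial, r=4, p=0.609.
P(Y=7) = C(6,3) · p^4 · (1−p)^3
= 20 · 0.13755 · 0.059776 = 0.164448

0.1644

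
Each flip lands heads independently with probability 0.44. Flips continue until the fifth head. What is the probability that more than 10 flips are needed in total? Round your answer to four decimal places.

Needing more than 10 flips ⇔ fewer than 5 successes in the first 10. With X ~ Binomial(10, 0.44), P(Y > 10) = P(X ≤ 4).
  k=0: C(10,0)·0.44^0·0.56^10 = 0.003033
  k=1: C(10,1)·0.44^1·0.56^9 = 0.023831
  k=2: C(10,2)·0.44^2·0.56^8 = 0.084260
  k=3: C(10,3)·0.44^3·0.56^7 = 0.176545
  k=4: C(10,4)·0.44^4·0.56^6 = 0.242749
P(X ≤ 4) = 0.530419

0.5304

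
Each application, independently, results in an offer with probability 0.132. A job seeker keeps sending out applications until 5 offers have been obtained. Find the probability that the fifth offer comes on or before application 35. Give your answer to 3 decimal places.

Finishing within 35 applications ⇔ at least 5 successes in the first 35. With X ~ Binomial(35, 0.132), P(Y ≤ 35) = 1 − P(X ≤ 4).
  k=0: C(35,0)·0.132^0·0.868^35 = 0.00705
  k=1: C(35,1)·0.132^1·0.868^34 = 0.03752
  k=2: C(35,2)·0.132^2·0.868^33 = 0.09701
  k=3: C(35,3)·0.132^3·0.868^32 = 0.16228
  k=4: C(35,4)·0.132^4·0.868^31 = 0.19743
1 − 0.50129 = 0.49871

0.499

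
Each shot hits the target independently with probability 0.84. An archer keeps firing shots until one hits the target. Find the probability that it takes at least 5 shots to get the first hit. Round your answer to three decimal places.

Y = number of shots to the first success; geometric, p = 0.84.
P(Y > 4) = P(first 4 all fail) = (1−p)^4 = 0.00066

0.001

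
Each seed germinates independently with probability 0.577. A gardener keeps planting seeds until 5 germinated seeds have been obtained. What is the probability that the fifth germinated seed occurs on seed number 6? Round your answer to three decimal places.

Y = trial on which the fifth success occurs; negative binomial, r=5, p=0.577.
P(Y=6) = C(5,4) · p^5 · (1−p)^1
= 5 · 0.063956 · 0.423 = 0.13527

0.135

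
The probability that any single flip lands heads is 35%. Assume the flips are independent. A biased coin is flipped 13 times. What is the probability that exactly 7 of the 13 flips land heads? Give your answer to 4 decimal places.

0.0833

X ~ Binomial(n=13, p=0.35).
P(X=7) = C(13,7) · p^7 · (1−p)^6
= 1716 · 0.00064339 · 0.075419 = 0.083267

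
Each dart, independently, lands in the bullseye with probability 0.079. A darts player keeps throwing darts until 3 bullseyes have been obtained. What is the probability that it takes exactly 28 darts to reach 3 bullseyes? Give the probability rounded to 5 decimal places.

Y = trial on which the third success occurs; negative binomial, r=3, p=0.079.
P(Y=28) = C(27,2) · p^3 · (1−p)^25
= 351 · 0.00049304 · 0.12779 = 0.0221146

0.02211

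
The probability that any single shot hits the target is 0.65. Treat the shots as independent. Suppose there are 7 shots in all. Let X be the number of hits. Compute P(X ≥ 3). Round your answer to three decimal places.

0.944

X ~ Binomial(7, 0.65); P(X ≥ 3) = Σ C(7,k) p^k (1−p)^(7−k) over k:
  k=3: C(7,3)·0.65^3·0.35^4 = 0.14424
  k=4: C(7,4)·0.65^4·0.35^3 = 0.26787
  k=5: C(7,5)·0.65^5·0.35^2 = 0.29848
  k=6: C(7,6)·0.65^6·0.35^1 = 0.18478
  k=7: C(7,7)·0.65^7·0.35^0 = 0.04902
Total = 0.94439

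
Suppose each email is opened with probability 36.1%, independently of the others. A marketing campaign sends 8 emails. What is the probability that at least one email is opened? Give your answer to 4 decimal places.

0.9722

P(at least one) = 1 − P(none) = 1 − (1 − 0.361)^8
= 1 − 0.027798 = 0.972202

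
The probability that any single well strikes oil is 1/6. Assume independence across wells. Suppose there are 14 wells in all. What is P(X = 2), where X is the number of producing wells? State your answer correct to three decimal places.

X ~ Binomial(n=14, p=0.166667).
P(X=2) = C(14,2) · p^2 · (1−p)^12
= 91 · 0.027778 · 0.11216 = 0.28351

0.284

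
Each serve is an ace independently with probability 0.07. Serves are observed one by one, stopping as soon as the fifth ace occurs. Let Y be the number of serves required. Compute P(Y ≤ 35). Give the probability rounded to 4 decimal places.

Finishing within 35 serves ⇔ at least 5 successes in the first 35. With X ~ Binomial(35, 0.07), P(Y ≤ 35) = 1 − P(X ≤ 4).
  k=0: C(35,0)·0.07^0·0.93^35 = 0.078868
  k=1: C(35,1)·0.07^1·0.93^34 = 0.207772
  k=2: C(35,2)·0.07^2·0.93^33 = 0.265858
  k=3: C(35,3)·0.07^3·0.93^32 = 0.220119
  k=4: C(35,4)·0.07^4·0.93^31 = 0.132545
1 − 0.905163 = 0.094837

0.0948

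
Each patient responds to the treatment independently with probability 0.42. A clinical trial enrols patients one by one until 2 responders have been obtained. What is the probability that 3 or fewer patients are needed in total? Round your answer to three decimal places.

Finishing within 3 patients ⇔ at least 2 successes in the first 3. With X ~ Binomial(3, 0.42), P(Y ≤ 3) = 1 − P(X ≤ 1).
  k=0: C(3,0)·0.42^0·0.58^3 = 0.19511
  k=1: C(3,1)·0.42^1·0.58^2 = 0.42386
1 − 0.61898 = 0.38102

0.381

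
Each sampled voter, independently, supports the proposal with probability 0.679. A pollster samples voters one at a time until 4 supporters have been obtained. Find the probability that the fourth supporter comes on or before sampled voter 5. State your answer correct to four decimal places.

Finishing within 5 sampled voters ⇔ at least 4 successes in the first 5. With X ~ Binomial(5, 0.679), P(Y ≤ 5) = 1 − P(X ≤ 3).
  k=0: C(5,0)·0.679^0·0.321^5 = 0.003408
  k=1: C(5,1)·0.679^1·0.321^4 = 0.036046
  k=2: C(5,2)·0.679^2·0.321^3 = 0.152495
  k=3: C(5,3)·0.679^3·0.321^2 = 0.322567
1 − 0.514516 = 0.485484

0.4855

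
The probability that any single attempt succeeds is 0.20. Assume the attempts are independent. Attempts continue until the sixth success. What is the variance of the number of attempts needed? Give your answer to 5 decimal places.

120.00000

Y = total attempts until the sixth success; negative binomial with r=6, p=0.20.
Var(Y) = r(1−p)/p² = 6·0.80 / 0.20² = 120.0000000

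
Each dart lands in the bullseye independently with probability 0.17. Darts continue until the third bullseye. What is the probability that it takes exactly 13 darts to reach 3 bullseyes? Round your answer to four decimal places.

0.0503

Y = trial on which the third success occurs; negative binomial, r=3, p=0.17.
P(Y=13) = C(12,2) · p^3 · (1−p)^10
= 66 · 0.004913 · 0.15516 = 0.050312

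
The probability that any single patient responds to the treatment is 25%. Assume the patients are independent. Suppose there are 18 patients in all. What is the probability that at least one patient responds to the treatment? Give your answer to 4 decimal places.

P(at least one) = 1 − P(none) = 1 − (1 − 0.25)^18
= 1 − 0.005638 = 0.994362

0.9944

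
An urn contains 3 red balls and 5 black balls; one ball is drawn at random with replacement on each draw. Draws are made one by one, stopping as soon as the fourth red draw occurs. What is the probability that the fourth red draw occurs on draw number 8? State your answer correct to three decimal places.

0.106

Y = trial on which the fourth success occurs; negative binomial, r=4, p=0.375.
P(Y=8) = C(7,3) · p^4 · (1−p)^4
= 35 · 0.019775 · 0.15259 = 0.10561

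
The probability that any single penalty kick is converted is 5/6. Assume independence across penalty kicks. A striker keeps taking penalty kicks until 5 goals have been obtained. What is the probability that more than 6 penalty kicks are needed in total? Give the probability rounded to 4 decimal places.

0.2632

Needing more than 6 penalty kicks ⇔ fewer than 5 successes in the first 6. With X ~ Binomial(6, 0.833333), P(Y > 6) = P(X ≤ 4).
  k=0: C(6,0)·0.833333^0·0.166667^6 = 0.000021
  k=1: C(6,1)·0.833333^1·0.166667^5 = 0.000643
  k=2: C(6,2)·0.833333^2·0.166667^4 = 0.008038
  k=3: C(6,3)·0.833333^3·0.166667^3 = 0.053584
  k=4: C(6,4)·0.833333^4·0.166667^2 = 0.200939
P(X ≤ 4) = 0.263224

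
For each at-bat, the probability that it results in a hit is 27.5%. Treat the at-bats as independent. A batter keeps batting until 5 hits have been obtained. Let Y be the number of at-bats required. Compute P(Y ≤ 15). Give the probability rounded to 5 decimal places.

0.39819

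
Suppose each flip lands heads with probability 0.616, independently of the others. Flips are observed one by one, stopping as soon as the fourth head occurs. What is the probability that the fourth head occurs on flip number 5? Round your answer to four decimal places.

Y = trial on which the fourth success occurs; negative binomial, r=4, p=0.616.
P(Y=5) = C(4,3) · p^4 · (1−p)^1
= 4 · 0.14399 · 0.384 = 0.221164

0.2212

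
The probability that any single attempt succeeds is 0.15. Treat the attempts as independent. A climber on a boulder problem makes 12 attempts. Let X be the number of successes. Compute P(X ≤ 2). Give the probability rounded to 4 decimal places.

X ~ Binomial(12, 0.15); P(X ≤ 2) = Σ C(12,k) p^k (1−p)^(12−k) over k:
  k=0: C(12,0)·0.15^0·0.85^12 = 0.142242
  k=1: C(12,1)·0.15^1·0.85^11 = 0.301218
  k=2: C(12,2)·0.15^2·0.85^10 = 0.292358
Total = 0.735818

0.7358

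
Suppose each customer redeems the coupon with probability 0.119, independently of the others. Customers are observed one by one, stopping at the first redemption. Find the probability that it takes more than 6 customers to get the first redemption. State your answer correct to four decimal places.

Y = number of customers to the first success; geometric, p = 0.119.
P(Y > 6) = P(first 6 all fail) = (1−p)^6 = 0.467579

0.4676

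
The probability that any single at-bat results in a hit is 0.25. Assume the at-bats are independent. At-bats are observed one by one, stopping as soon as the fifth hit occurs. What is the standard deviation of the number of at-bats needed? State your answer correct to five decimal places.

7.74597

Y = total at-bats until the fifth success; negative binomial with r=5, p=0.25.
SD(Y) = √[r(1−p)/p²] = √(60.0000000) = 7.7459667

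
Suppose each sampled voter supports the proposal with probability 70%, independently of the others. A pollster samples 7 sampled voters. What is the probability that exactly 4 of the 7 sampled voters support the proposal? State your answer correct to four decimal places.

0.2269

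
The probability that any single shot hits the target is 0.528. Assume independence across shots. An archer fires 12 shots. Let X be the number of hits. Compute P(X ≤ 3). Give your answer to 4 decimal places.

0.0495

X ~ Binomial(12, 0.528); P(X ≤ 3) = Σ C(12,k) p^k (1−p)^(12−k) over k:
  k=0: C(12,0)·0.528^0·0.472^12 = 0.000122
  k=1: C(12,1)·0.528^1·0.472^11 = 0.001641
  k=2: C(12,2)·0.528^2·0.472^10 = 0.010098
  k=3: C(12,3)·0.528^3·0.472^9 = 0.037653
Total = 0.049515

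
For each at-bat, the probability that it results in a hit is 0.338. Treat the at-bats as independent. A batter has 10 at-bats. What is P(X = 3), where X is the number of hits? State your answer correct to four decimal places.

0.2582

X ~ Binomial(n=10, p=0.338).
P(X=3) = C(10,3) · p^3 · (1−p)^7
= 120 · 0.038614 · 0.055719 = 0.258189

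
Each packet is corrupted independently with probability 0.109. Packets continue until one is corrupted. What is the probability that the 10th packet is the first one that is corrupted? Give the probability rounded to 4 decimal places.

0.0386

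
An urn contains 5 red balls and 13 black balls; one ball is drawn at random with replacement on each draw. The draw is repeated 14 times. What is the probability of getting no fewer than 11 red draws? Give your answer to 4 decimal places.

0.0001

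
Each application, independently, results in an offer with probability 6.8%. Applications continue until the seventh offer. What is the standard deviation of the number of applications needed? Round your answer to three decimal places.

37.562

Y = total applications until the seventh success; negative binomial with r=7, p=0.068.
SD(Y) = √[r(1−p)/p²] = √(1410.89965) = 37.56194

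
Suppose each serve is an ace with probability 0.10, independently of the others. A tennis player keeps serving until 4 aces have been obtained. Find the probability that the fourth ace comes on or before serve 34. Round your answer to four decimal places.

Finishing within 34 serves ⇔ at least 4 successes in the first 34. With X ~ Binomial(34, 0.10), P(Y ≤ 34) = 1 − P(X ≤ 3).
  k=0: C(34,0)·0.10^0·0.90^34 = 0.027813
  k=1: C(34,1)·0.10^1·0.90^33 = 0.105071
  k=2: C(34,2)·0.10^2·0.90^32 = 0.192630
  k=3: C(34,3)·0.10^3·0.90^31 = 0.228302
1 − 0.553815 = 0.446185

0.4462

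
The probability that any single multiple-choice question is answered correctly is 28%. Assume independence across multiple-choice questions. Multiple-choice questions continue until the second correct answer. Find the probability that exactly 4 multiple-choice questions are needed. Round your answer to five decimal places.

Y = trial on which the second success occurs; negative binomial, r=2, p=0.28.
P(Y=4) = C(3,1) · p^2 · (1−p)^2
= 3 · 0.0784 · 0.5184 = 0.1219277

0.12193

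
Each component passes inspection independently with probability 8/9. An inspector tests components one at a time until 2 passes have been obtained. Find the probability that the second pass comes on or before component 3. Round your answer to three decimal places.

Finishing within 3 components ⇔ at least 2 successes in the first 3. With X ~ Binomial(3, 0.888889), P(Y ≤ 3) = 1 − P(X ≤ 1).
  k=0: C(3,0)·0.888889^0·0.111111^3 = 0.00137
  k=1: C(3,1)·0.888889^1·0.111111^2 = 0.03292
1 − 0.03429 = 0.96571

0.966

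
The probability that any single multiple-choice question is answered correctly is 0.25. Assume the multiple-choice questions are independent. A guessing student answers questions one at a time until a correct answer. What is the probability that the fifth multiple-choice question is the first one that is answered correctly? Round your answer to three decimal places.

Geometric (trials to first success), p = 0.25.
P(Y = 5) = (1−p)^4 · p = 0.31641 · 0.25 = 0.07910

0.079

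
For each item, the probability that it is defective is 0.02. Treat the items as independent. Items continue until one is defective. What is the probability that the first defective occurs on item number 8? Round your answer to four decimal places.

0.0174

Geometric (trials to first success), p = 0.02.
P(Y = 8) = (1−p)^7 · p = 0.86813 · 0.02 = 0.017363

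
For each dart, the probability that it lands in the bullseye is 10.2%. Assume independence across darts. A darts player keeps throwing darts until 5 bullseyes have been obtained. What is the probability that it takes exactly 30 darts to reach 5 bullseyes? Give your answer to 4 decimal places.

Y = trial on which the fifth success occurs; negative binomial, r=5, p=0.102.
P(Y=30) = C(29,4) · p^5 · (1−p)^25
= 23751 · 1.1041e-05 · 0.067906 = 0.017807

0.0178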